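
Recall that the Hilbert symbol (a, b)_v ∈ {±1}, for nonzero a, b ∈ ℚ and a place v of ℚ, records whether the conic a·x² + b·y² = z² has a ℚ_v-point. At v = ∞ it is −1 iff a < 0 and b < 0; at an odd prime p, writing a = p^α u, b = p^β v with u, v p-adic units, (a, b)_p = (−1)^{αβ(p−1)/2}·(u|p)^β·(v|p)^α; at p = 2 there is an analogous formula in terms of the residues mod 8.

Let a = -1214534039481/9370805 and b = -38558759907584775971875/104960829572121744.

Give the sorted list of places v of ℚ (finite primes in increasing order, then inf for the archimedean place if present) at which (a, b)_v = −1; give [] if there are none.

Mod squares: a ≡ -5, b ≡ -595. Check v ∈ {∞, 2, 3, 5, 7, 13, 17, 23, 37, 41}.
v=13: a=13^0·(≡2), b=13^-2·(≡12) mod 13; (2|13)=-1, (12|13)=+1; (−1)^{0·-2·6}·(-1)^-2·(+1)^0 = +1.
v=∞: -5 < 0 and -595 < 0  ⇒  (a,b)_∞ = -1.
v=37: a=37^-4·(≡20), b=37^-6·(≡27) mod 37; (20|37)=-1, (27|37)=+1; (−1)^{-4·-6·18}·(-1)^-6·(+1)^-4 = +1.
v=7: a=7^8·(≡4), b=7^15·(≡3) mod 7; (4|7)=+1, (3|7)=-1; (−1)^{8·15·3}·(+1)^15·(-1)^8 = +1.
v=17: a=17^2·(≡12), b=17^3·(≡15) mod 17; (12|17)=-1, (15|17)=+1; (−1)^{2·3·8}·(-1)^3·(+1)^2 = -1.
v=3: a=3^6·(≡1), b=3^-2·(≡2) mod 3; (1|3)=+1, (2|3)=-1; (−1)^{6·-2·1}·(+1)^-2·(-1)^6 = +1.
v=5: a=5^-1·(≡4), b=5^5·(≡1) mod 5; (4|5)=+1, (1|5)=+1; (−1)^{-1·5·2}·(+1)^5·(+1)^-1 = +1.
v=23: a=23^0·(≡18), b=23^2·(≡3) mod 23; (18|23)=+1, (3|23)=+1; (−1)^{0·2·11}·(+1)^2·(+1)^0 = +1.
v=2: v_2(a)=0, v_2(b)=-4; units ≡ 3, 5 (mod 8); ε·ε+αω+βω = 1·0+0·1+-4·1 ≡ 0  ⇒  (a,b)_2 = +1.
v=41: a=41^0·(≡33), b=41^-2·(≡33) mod 41; (33|41)=+1, (33|41)=+1; (−1)^{0·-2·20}·(+1)^-2·(+1)^0 = +1.
(-5, -595 / ℚ) ramifies at {17, ∞}: a division algebra.

[17, inf]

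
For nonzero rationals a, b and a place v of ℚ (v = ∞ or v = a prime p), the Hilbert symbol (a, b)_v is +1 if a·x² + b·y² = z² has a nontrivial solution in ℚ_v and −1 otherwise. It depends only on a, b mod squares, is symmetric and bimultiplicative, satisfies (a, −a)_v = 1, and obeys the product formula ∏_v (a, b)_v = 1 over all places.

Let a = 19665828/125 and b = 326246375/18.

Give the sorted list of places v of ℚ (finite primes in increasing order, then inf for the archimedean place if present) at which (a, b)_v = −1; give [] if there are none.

[2, 7, 13, 43]

Mod squares: a ≡ 303485, b ≡ 26099710. Check v ∈ {∞, 2, 3, 5, 7, 13, 23, 29, 43}.
v=3: a=3^4·(≡2), b=3^-2·(≡1) mod 3; (2|3)=-1, (1|3)=+1; (−1)^{4·-2·1}·(-1)^-2·(+1)^4 = +1.
v=5: a=5^-3·(≡3), b=5^3·(≡2) mod 5; (3|5)=-1, (2|5)=-1; (−1)^{-3·3·2}·(-1)^3·(-1)^-3 = +1.
v=∞: 303485 > 0 and 26099710 > 0  ⇒  (a,b)_∞ = +1.
v=43: a=43^0·(≡34), b=43^1·(≡9) mod 43; (34|43)=-1, (9|43)=+1; (−1)^{0·1·21}·(-1)^1·(+1)^0 = -1.
v=13: a=13^1·(≡3), b=13^1·(≡5) mod 13; (3|13)=+1, (5|13)=-1; (−1)^{1·1·6}·(+1)^1·(-1)^1 = -1.
v=23: a=23^1·(≡8), b=23^1·(≡10) mod 23; (8|23)=+1, (10|23)=-1; (−1)^{1·1·11}·(+1)^1·(-1)^1 = +1.
v=2: v_2(a)=2, v_2(b)=-1; units ≡ 5, 7 (mod 8); ε·ε+αω+βω = 0·1+2·0+-1·1 ≡ 1  ⇒  (a,b)_2 = -1.
v=29: a=29^1·(≡6), b=29^1·(≡6) mod 29; (6|29)=+1, (6|29)=+1; (−1)^{1·1·14}·(+1)^1·(+1)^1 = +1.
v=7: a=7^1·(≡4), b=7^1·(≡4) mod 7; (4|7)=+1, (4|7)=+1; (−1)^{1·1·3}·(+1)^1·(+1)^1 = -1.
Ram(303485, 26099710) = {2, 7, 13, 43}; no ℚ_2-point on the conic.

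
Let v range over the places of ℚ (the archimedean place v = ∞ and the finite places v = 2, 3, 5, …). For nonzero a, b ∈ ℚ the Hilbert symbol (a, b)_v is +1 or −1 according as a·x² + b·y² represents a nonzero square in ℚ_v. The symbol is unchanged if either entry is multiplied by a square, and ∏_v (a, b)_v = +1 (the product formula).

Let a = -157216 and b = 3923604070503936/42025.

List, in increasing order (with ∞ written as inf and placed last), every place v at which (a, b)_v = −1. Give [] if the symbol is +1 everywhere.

(a, b) ≡ (-34, 10374) mod (ℚ^×)²; places V = {2, 3, 5, 7, 13, 17, 19, 41, ∞}.
(a,b)_∞: sgn(-34)=−, sgn(10374)=+, so +1.
(a,b)_41: α=0, u≡19; β=-2, v≡37 (mod 41); (19|41)=-1, (37|41)=+1; sign (−1)^0·-1^-2·+1^0 = +1.
(a,b)_17: α=3, u≡2; β=4, v≡2 (mod 17); (2|17)=+1, (2|17)=+1; sign (−1)^0·+1^4·+1^3 = +1.
(a,b)_7: α=0, u≡4; β=3, v≡3 (mod 7); (4|7)=+1, (3|7)=-1; sign (−1)^0·+1^3·-1^0 = +1.
(a,b)_13: α=0, u≡6; β=1, v≡2 (mod 13); (6|13)=-1, (2|13)=-1; sign (−1)^0·-1^1·-1^0 = -1.
(a,b)_5: α=0, u≡4; β=-2, v≡1 (mod 5); (4|5)=+1, (1|5)=+1; sign (−1)^0·+1^-2·+1^0 = +1.
(a,b)_2: α=5, β=9; u≡7, v≡3 (mod 8); ε(u)ε(v)=1·1, αω(v)=5·1, βω(u)=9·0; sum ≡ 0  ⇒  +1.
(a,b)_3: α=0, u≡2; β=1, v≡2 (mod 3); (2|3)=-1, (2|3)=-1; sign (−1)^0·-1^1·-1^0 = -1.
(a,b)_19: α=0, u≡9; β=3, v≡18 (mod 19); (9|19)=+1, (18|19)=-1; sign (−1)^0·+1^3·-1^0 = +1.
|Ram(-34, 10374)| = 2, even; anisotropic at {3, 13}.

[3, 13]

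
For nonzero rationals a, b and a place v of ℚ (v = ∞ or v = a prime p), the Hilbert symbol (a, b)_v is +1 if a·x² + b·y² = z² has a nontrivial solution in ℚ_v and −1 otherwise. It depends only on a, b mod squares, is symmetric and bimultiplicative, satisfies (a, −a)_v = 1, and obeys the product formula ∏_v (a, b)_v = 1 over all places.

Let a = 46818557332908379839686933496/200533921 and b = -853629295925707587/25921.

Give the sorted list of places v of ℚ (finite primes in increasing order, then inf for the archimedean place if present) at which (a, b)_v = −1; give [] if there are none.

[2, 3, 31, 37]

(a, b) ≡ (13261614, -1147) mod (ℚ^×)²; places V = {2, 3, 7, 11, 13, 17, 23, 31, 37, 41, 47, ∞}.
(a,b)_3: α=9, u≡2; β=4, v≡2 (mod 3); (2|3)=-1, (2|3)=-1; sign (−1)^0·-1^4·-1^9 = -1.
(a,b)_31: α=1, u≡14; β=1, v≡7 (mod 31); (14|31)=+1, (7|31)=+1; sign (−1)^1·+1^1·+1^1 = -1.
(a,b)_37: α=1, u≡28; β=1, v≡23 (mod 37); (28|37)=+1, (23|37)=-1; sign (−1)^0·+1^1·-1^1 = -1.
(a,b)_7: α=-4, u≡4; β=-2, v≡2 (mod 7); (4|7)=+1, (2|7)=+1; sign (−1)^0·+1^-2·+1^-4 = +1.
(a,b)_17: α=-4, u≡2; β=0, v≡13 (mod 17); (2|17)=+1, (13|17)=+1; sign (−1)^0·+1^0·+1^-4 = +1.
(a,b)_13: α=2, u≡7; β=2, v≡9 (mod 13); (7|13)=-1, (9|13)=+1; sign (−1)^0·-1^2·+1^2 = +1.
(a,b)_11: α=8, u≡5; β=4, v≡10 (mod 11); (5|11)=+1, (10|11)=-1; sign (−1)^0·+1^4·-1^8 = +1.
(a,b)_41: α=3, u≡20; β=2, v≡2 (mod 41); (20|41)=+1, (2|41)=+1; sign (−1)^0·+1^2·+1^3 = +1.
(a,b)_∞: sgn(13261614)=+, sgn(-1147)=−, so +1.
(a,b)_23: α=0, u≡22; β=-2, v≡12 (mod 23); (22|23)=-1, (12|23)=+1; sign (−1)^0·-1^-2·+1^0 = +1.
(a,b)_47: α=3, u≡16; β=2, v≡17 (mod 47); (16|47)=+1, (17|47)=+1; sign (−1)^0·+1^2·+1^3 = +1.
(a,b)_2: α=3, β=0; u≡7, v≡5 (mod 8); ε(u)ε(v)=1·0, αω(v)=3·1, βω(u)=0·0; sum ≡ 1  ⇒  -1.
|Ram(13261614, -1147)| = 4, even; anisotropic at {2, 3, 31, 37}.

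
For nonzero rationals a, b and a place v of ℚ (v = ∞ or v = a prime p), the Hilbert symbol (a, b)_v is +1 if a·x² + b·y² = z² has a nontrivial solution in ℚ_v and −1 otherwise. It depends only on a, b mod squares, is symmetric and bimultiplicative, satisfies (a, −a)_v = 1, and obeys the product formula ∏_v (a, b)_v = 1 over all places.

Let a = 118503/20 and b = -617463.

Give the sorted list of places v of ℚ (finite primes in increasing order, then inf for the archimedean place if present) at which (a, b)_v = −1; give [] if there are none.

[5, 19]

Mod squares: a ≡ 7315, b ≡ -7. Check v ∈ {∞, 2, 3, 5, 7, 11, 19}.
v=∞: 7315 > 0 and -7 < 0  ⇒  (a,b)_∞ = +1.
v=7: a=7^1·(≡4), b=7^1·(≡5) mod 7; (4|7)=+1, (5|7)=-1; (−1)^{1·1·3}·(+1)^1·(-1)^1 = +1.
v=3: a=3^4·(≡1), b=3^6·(≡2) mod 3; (1|3)=+1, (2|3)=-1; (−1)^{4·6·1}·(+1)^6·(-1)^4 = +1.
v=5: a=5^-1·(≡2), b=5^0·(≡2) mod 5; (2|5)=-1, (2|5)=-1; (−1)^{-1·0·2}·(-1)^0·(-1)^-1 = -1.
v=11: a=11^1·(≡9), b=11^2·(≡1) mod 11; (9|11)=+1, (1|11)=+1; (−1)^{1·2·5}·(+1)^2·(+1)^1 = +1.
v=19: a=19^1·(≡5), b=19^0·(≡18) mod 19; (5|19)=+1, (18|19)=-1; (−1)^{1·0·9}·(+1)^0·(-1)^1 = -1.
v=2: v_2(a)=-2, v_2(b)=0; units ≡ 3, 1 (mod 8); ε·ε+αω+βω = 1·0+-2·0+0·1 ≡ 0  ⇒  (a,b)_2 = +1.
(7315, -7 / ℚ) ramifies at {5, 19}: a division algebra.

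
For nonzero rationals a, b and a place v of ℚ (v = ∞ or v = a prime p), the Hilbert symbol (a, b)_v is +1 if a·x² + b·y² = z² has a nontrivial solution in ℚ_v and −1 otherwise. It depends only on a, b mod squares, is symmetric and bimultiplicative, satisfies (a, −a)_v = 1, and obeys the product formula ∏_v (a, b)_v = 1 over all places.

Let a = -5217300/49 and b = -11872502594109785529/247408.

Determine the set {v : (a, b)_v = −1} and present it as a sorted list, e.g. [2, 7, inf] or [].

[7, 11, 23, 29, 31, inf]

(a, b) ≡ (-5797, -873103) mod (ℚ^×)²; places V = {2, 3, 5, 7, 11, 17, 23, 29, 31, 47, ∞}.
(a,b)_∞: sgn(-5797)=−, sgn(-873103)=−, so -1.
(a,b)_17: α=1, u≡8; β=5, v≡9 (mod 17); (8|17)=+1, (9|17)=+1; sign (−1)^0·+1^5·+1^1 = +1.
(a,b)_11: α=1, u≡4; β=5, v≡5 (mod 11); (4|11)=+1, (5|11)=+1; sign (−1)^1·+1^5·+1^1 = -1.
(a,b)_2: α=2, β=-4; u≡3, v≡1 (mod 8); ε(u)ε(v)=1·0, αω(v)=2·0, βω(u)=-4·1; sum ≡ 0  ⇒  +1.
(a,b)_3: α=2, u≡2; β=4, v≡2 (mod 3); (2|3)=-1, (2|3)=-1; sign (−1)^0·-1^4·-1^2 = +1.
(a,b)_47: α=0, u≡38; β=-2, v≡28 (mod 47); (38|47)=-1, (28|47)=+1; sign (−1)^0·-1^-2·+1^0 = +1.
(a,b)_29: α=0, u≡19; β=1, v≡20 (mod 29); (19|29)=-1, (20|29)=+1; sign (−1)^0·-1^1·+1^0 = -1.
(a,b)_31: α=1, u≡12; β=2, v≡29 (mod 31); (12|31)=-1, (29|31)=-1; sign (−1)^0·-1^2·-1^1 = -1.
(a,b)_5: α=2, u≡2; β=0, v≡2 (mod 5); (2|5)=-1, (2|5)=-1; sign (−1)^0·-1^0·-1^2 = +1.
(a,b)_23: α=0, u≡22; β=1, v≡4 (mod 23); (22|23)=-1, (4|23)=+1; sign (−1)^0·-1^1·+1^0 = -1.
(a,b)_7: α=-2, u≡3; β=-1, v≡1 (mod 7); (3|7)=-1, (1|7)=+1; sign (−1)^0·-1^-1·+1^-2 = -1.
Ram(-5797, -873103) = {7, 11, 23, 29, 31, ∞}; no ℚ_7-point on the conic.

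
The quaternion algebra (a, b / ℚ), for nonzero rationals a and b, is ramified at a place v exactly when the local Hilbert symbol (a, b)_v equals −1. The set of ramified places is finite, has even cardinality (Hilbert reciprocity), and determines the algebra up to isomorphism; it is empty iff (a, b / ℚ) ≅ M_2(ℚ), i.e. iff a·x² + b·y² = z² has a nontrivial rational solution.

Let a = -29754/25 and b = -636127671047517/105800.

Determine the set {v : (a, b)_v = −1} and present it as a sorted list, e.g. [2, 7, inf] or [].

[2, 3, 29, 37, 53, inf]

Mod squares: a ≡ -3306, b ≡ -3753354. Check v ∈ {∞, 2, 3, 5, 11, 17, 19, 23, 29, 37, 53}.
v=2: v_2(a)=1, v_2(b)=-3; units ≡ 3, 3 (mod 8); ε·ε+αω+βω = 1·1+1·1+-3·1 ≡ 1  ⇒  (a,b)_2 = -1.
v=37: a=37^0·(≡19), b=37^1·(≡25) mod 37; (19|37)=-1, (25|37)=+1; (−1)^{0·1·18}·(-1)^1·(+1)^0 = -1.
v=19: a=19^1·(≡5), b=19^4·(≡7) mod 19; (5|19)=+1, (7|19)=+1; (−1)^{1·4·9}·(+1)^4·(+1)^1 = +1.
v=11: a=11^0·(≡4), b=11^1·(≡8) mod 11; (4|11)=+1, (8|11)=-1; (−1)^{0·1·5}·(+1)^1·(-1)^0 = +1.
v=53: a=53^0·(≡14), b=53^1·(≡10) mod 53; (14|53)=-1, (10|53)=+1; (−1)^{0·1·26}·(-1)^1·(+1)^0 = -1.
v=29: a=29^1·(≡10), b=29^1·(≡1) mod 29; (10|29)=-1, (1|29)=+1; (−1)^{1·1·14}·(-1)^1·(+1)^1 = -1.
v=17: a=17^0·(≡8), b=17^2·(≡13) mod 17; (8|17)=+1, (13|17)=+1; (−1)^{0·2·8}·(+1)^2·(+1)^0 = +1.
v=5: a=5^-2·(≡1), b=5^-2·(≡4) mod 5; (1|5)=+1, (4|5)=+1; (−1)^{-2·-2·2}·(+1)^-2·(+1)^-2 = +1.
v=23: a=23^0·(≡4), b=23^-2·(≡3) mod 23; (4|23)=+1, (3|23)=+1; (−1)^{0·-2·11}·(+1)^-2·(+1)^0 = +1.
v=∞: -3306 < 0 and -3753354 < 0  ⇒  (a,b)_∞ = -1.
v=3: a=3^3·(≡2), b=3^3·(≡2) mod 3; (2|3)=-1, (2|3)=-1; (−1)^{3·3·1}·(-1)^3·(-1)^3 = -1.
(-3306, -3753354 / ℚ) ramifies at {2, 3, 29, 37, 53, ∞}: a division algebra.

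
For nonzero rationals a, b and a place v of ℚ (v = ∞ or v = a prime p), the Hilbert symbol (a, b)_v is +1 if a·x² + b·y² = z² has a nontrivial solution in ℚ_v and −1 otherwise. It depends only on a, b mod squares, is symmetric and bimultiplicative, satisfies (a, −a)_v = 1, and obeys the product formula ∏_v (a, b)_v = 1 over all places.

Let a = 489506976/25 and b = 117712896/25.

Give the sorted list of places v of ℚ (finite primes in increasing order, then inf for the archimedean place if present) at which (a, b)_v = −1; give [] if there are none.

(a, b) ≡ (714, 2346) mod (ℚ^×)²; places V = {2, 3, 5, 7, 17, 23, ∞}.
(a,b)_3: α=5, u≡1; β=1, v≡2 (mod 3); (1|3)=+1, (2|3)=-1; sign (−1)^1·+1^1·-1^5 = +1.
(a,b)_23: α=2, u≡4; β=1, v≡19 (mod 23); (4|23)=+1, (19|23)=-1; sign (−1)^0·+1^1·-1^2 = +1.
(a,b)_∞: sgn(714)=+, sgn(2346)=+, so +1.
(a,b)_7: α=1, u≡4; β=2, v≡4 (mod 7); (4|7)=+1, (4|7)=+1; sign (−1)^0·+1^2·+1^1 = +1.
(a,b)_2: α=5, β=11; u≡5, v≡5 (mod 8); ε(u)ε(v)=0·0, αω(v)=5·1, βω(u)=11·1; sum ≡ 0  ⇒  +1.
(a,b)_17: α=1, u≡8; β=1, v≡15 (mod 17); (8|17)=+1, (15|17)=+1; sign (−1)^0·+1^1·+1^1 = +1.
(a,b)_5: α=-2, u≡1; β=-2, v≡1 (mod 5); (1|5)=+1, (1|5)=+1; sign (−1)^0·+1^-2·+1^-2 = +1.
Ram(a, b) = ∅: the form 714·x² + 2346·y² − z² is isotropic over every ℚ_v, so by Hasse–Minkowski it is isotropic over ℚ.

[]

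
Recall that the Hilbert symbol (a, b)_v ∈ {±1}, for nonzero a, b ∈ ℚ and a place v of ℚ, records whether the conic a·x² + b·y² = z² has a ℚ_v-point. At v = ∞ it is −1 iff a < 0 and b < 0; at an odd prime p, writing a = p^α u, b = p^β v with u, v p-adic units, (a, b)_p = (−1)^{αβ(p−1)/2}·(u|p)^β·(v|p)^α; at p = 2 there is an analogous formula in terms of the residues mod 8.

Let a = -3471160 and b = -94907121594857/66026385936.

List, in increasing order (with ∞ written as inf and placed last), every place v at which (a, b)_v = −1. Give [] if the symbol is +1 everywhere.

Mod squares: a ≡ -17710, b ≡ -17. Check v ∈ {∞, 2, 3, 5, 7, 11, 13, 17, 19, 23, 31, 41}.
v=7: a=7^3·(≡2), b=7^-4·(≡2) mod 7; (2|7)=+1, (2|7)=+1; (−1)^{3·-4·3}·(+1)^-4·(+1)^3 = +1.
v=13: a=13^0·(≡9), b=13^4·(≡3) mod 13; (9|13)=+1, (3|13)=+1; (−1)^{0·4·6}·(+1)^4·(+1)^0 = +1.
v=41: a=41^0·(≡23), b=41^2·(≡34) mod 41; (23|41)=+1, (34|41)=-1; (−1)^{0·2·20}·(+1)^2·(-1)^0 = +1.
v=2: v_2(a)=3, v_2(b)=-4; units ≡ 1, 7 (mod 8); ε·ε+αω+βω = 0·1+3·0+-4·0 ≡ 0  ⇒  (a,b)_2 = +1.
v=31: a=31^0·(≡3), b=31^2·(≡4) mod 31; (3|31)=-1, (4|31)=+1; (−1)^{0·2·15}·(-1)^2·(+1)^0 = +1.
v=∞: -17710 < 0 and -17 < 0  ⇒  (a,b)_∞ = -1.
v=3: a=3^0·(≡2), b=3^-2·(≡1) mod 3; (2|3)=-1, (1|3)=+1; (−1)^{0·-2·1}·(-1)^-2·(+1)^0 = +1.
v=5: a=5^1·(≡3), b=5^0·(≡3) mod 5; (3|5)=-1, (3|5)=-1; (−1)^{1·0·2}·(-1)^0·(-1)^1 = -1.
v=17: a=17^0·(≡2), b=17^1·(≡2) mod 17; (2|17)=+1, (2|17)=+1; (−1)^{0·1·8}·(+1)^1·(+1)^0 = +1.
v=11: a=11^1·(≡8), b=11^2·(≡4) mod 11; (8|11)=-1, (4|11)=+1; (−1)^{1·2·5}·(-1)^2·(+1)^1 = +1.
v=23: a=23^1·(≡6), b=23^-2·(≡4) mod 23; (6|23)=+1, (4|23)=+1; (−1)^{1·-2·11}·(+1)^-2·(+1)^1 = +1.
v=19: a=19^0·(≡7), b=19^-2·(≡14) mod 19; (7|19)=+1, (14|19)=-1; (−1)^{0·-2·9}·(+1)^-2·(-1)^0 = +1.
|Ram(-17710, -17)| = 2, even; anisotropic at {5, ∞}.

[5, inf]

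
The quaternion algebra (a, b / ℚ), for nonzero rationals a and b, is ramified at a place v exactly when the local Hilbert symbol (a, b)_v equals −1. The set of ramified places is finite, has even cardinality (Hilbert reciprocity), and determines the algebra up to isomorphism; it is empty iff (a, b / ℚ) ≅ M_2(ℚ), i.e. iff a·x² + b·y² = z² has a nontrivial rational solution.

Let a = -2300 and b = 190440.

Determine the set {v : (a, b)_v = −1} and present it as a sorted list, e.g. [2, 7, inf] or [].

(a, b) ≡ (-23, 10) mod (ℚ^×)²; places V = {2, 3, 5, 23, ∞}.
(a,b)_2: α=2, β=3; u≡1, v≡5 (mod 8); ε(u)ε(v)=0·0, αω(v)=2·1, βω(u)=3·0; sum ≡ 0  ⇒  +1.
(a,b)_23: α=1, u≡15; β=2, v≡15 (mod 23); (15|23)=-1, (15|23)=-1; sign (−1)^0·-1^2·-1^1 = -1.
(a,b)_3: α=0, u≡1; β=2, v≡1 (mod 3); (1|3)=+1, (1|3)=+1; sign (−1)^0·+1^2·+1^0 = +1.
(a,b)_∞: sgn(-23)=−, sgn(10)=+, so +1.
(a,b)_5: α=2, u≡3; β=1, v≡3 (mod 5); (3|5)=-1, (3|5)=-1; sign (−1)^0·-1^1·-1^2 = -1.
Ram(-23, 10) = {5, 23}; no ℚ_5-point on the conic.

[5, 23]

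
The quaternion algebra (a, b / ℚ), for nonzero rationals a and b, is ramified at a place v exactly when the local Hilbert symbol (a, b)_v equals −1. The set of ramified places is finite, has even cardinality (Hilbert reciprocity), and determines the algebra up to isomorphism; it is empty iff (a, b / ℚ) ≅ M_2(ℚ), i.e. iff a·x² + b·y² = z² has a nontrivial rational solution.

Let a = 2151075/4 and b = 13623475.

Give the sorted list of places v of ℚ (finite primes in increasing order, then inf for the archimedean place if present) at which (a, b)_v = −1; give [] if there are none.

Mod squares: a ≡ 86043, b ≡ 544939. Check v ∈ {∞, 2, 3, 5, 19, 23, 29, 43}.
v=19: a=19^0·(≡7), b=19^1·(≡3) mod 19; (7|19)=+1, (3|19)=-1; (−1)^{0·1·9}·(+1)^1·(-1)^0 = +1.
v=29: a=29^1·(≡20), b=29^1·(≡4) mod 29; (20|29)=+1, (4|29)=+1; (−1)^{1·1·14}·(+1)^1·(+1)^1 = +1.
v=5: a=5^2·(≡2), b=5^2·(≡4) mod 5; (2|5)=-1, (4|5)=+1; (−1)^{2·2·2}·(-1)^2·(+1)^2 = +1.
v=3: a=3^1·(≡1), b=3^0·(≡1) mod 3; (1|3)=+1, (1|3)=+1; (−1)^{1·0·1}·(+1)^0·(+1)^1 = +1.
v=23: a=23^1·(≡19), b=23^1·(≡6) mod 23; (19|23)=-1, (6|23)=+1; (−1)^{1·1·11}·(-1)^1·(+1)^1 = +1.
v=2: v_2(a)=-2, v_2(b)=0; units ≡ 3, 3 (mod 8); ε·ε+αω+βω = 1·1+-2·1+0·1 ≡ 1  ⇒  (a,b)_2 = -1.
v=∞: 86043 > 0 and 544939 > 0  ⇒  (a,b)_∞ = +1.
v=43: a=43^1·(≡4), b=43^1·(≡1) mod 43; (4|43)=+1, (1|43)=+1; (−1)^{1·1·21}·(+1)^1·(+1)^1 = -1.
Ram(86043, 544939) = {2, 43}; no ℚ_2-point on the conic.

[2, 43]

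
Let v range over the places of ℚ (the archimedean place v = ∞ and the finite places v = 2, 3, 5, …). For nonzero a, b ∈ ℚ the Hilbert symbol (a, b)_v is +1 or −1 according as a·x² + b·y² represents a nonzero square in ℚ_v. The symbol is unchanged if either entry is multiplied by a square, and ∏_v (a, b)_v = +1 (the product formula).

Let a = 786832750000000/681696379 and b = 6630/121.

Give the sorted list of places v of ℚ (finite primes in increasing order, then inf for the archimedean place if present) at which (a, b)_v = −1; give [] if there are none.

[5, 19]

Mod squares: a ≡ 17290, b ≡ 6630. Check v ∈ {∞, 2, 3, 5, 7, 11, 13, 17, 19, 23, 37}.
v=19: a=19^1·(≡4), b=19^0·(≡8) mod 19; (4|19)=+1, (8|19)=-1; (−1)^{1·0·9}·(+1)^0·(-1)^1 = -1.
v=7: a=7^-3·(≡3), b=7^0·(≡4) mod 7; (3|7)=-1, (4|7)=+1; (−1)^{-3·0·3}·(-1)^0·(+1)^-3 = +1.
v=11: a=11^2·(≡1), b=11^-2·(≡8) mod 11; (1|11)=+1, (8|11)=-1; (−1)^{2·-2·5}·(+1)^-2·(-1)^2 = +1.
v=23: a=23^-2·(≡21), b=23^0·(≡1) mod 23; (21|23)=-1, (1|23)=+1; (−1)^{-2·0·11}·(-1)^0·(+1)^-2 = +1.
v=∞: 17290 > 0 and 6630 > 0  ⇒  (a,b)_∞ = +1.
v=2: v_2(a)=7, v_2(b)=1; units ≡ 5, 3 (mod 8); ε·ε+αω+βω = 0·1+7·1+1·1 ≡ 0  ⇒  (a,b)_2 = +1.
v=17: a=17^-2·(≡8), b=17^1·(≡8) mod 17; (8|17)=+1, (8|17)=+1; (−1)^{-2·1·8}·(+1)^1·(+1)^-2 = +1.
v=5: a=5^9·(≡2), b=5^1·(≡1) mod 5; (2|5)=-1, (1|5)=+1; (−1)^{9·1·2}·(-1)^1·(+1)^9 = -1.
v=3: a=3^0·(≡1), b=3^1·(≡2) mod 3; (1|3)=+1, (2|3)=-1; (−1)^{0·1·1}·(+1)^1·(-1)^0 = +1.
v=37: a=37^2·(≡30), b=37^0·(≡34) mod 37; (30|37)=+1, (34|37)=+1; (−1)^{2·0·18}·(+1)^0·(+1)^2 = +1.
v=13: a=13^-1·(≡3), b=13^1·(≡4) mod 13; (3|13)=+1, (4|13)=+1; (−1)^{-1·1·6}·(+1)^1·(+1)^-1 = +1.
(17290, 6630 / ℚ) ramifies at {5, 19}: a division algebra.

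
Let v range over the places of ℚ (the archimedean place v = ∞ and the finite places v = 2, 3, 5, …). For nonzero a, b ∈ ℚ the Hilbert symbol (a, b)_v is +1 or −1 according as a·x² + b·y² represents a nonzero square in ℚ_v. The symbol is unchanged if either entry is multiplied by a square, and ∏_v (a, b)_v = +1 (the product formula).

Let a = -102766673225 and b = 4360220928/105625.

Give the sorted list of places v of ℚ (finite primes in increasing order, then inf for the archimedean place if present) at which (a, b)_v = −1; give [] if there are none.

[17, 31]

Mod squares: a ≡ -41, b ≡ 210273. Check v ∈ {∞, 2, 3, 5, 7, 13, 17, 19, 31, 41}.
v=13: a=13^0·(≡5), b=13^-2·(≡11) mod 13; (5|13)=-1, (11|13)=-1; (−1)^{0·-2·6}·(-1)^-2·(-1)^0 = +1.
v=17: a=17^2·(≡7), b=17^1·(≡7) mod 17; (7|17)=-1, (7|17)=-1; (−1)^{2·1·8}·(-1)^1·(-1)^2 = -1.
v=2: v_2(a)=0, v_2(b)=8; units ≡ 7, 1 (mod 8); ε·ε+αω+βω = 1·0+0·0+8·0 ≡ 0  ⇒  (a,b)_2 = +1.
v=∞: -41 < 0 and 210273 > 0  ⇒  (a,b)_∞ = +1.
v=5: a=5^2·(≡1), b=5^-4·(≡2) mod 5; (1|5)=+1, (2|5)=-1; (−1)^{2·-4·2}·(+1)^-4·(-1)^2 = +1.
v=41: a=41^1·(≡25), b=41^0·(≡36) mod 41; (25|41)=+1, (36|41)=+1; (−1)^{1·0·20}·(+1)^0·(+1)^1 = +1.
v=7: a=7^0·(≡1), b=7^1·(≡2) mod 7; (1|7)=+1, (2|7)=+1; (−1)^{0·1·3}·(+1)^1·(+1)^0 = +1.
v=3: a=3^0·(≡1), b=3^5·(≡2) mod 3; (1|3)=+1, (2|3)=-1; (−1)^{0·5·1}·(+1)^5·(-1)^0 = +1.
v=19: a=19^2·(≡6), b=19^1·(≡11) mod 19; (6|19)=+1, (11|19)=+1; (−1)^{2·1·9}·(+1)^1·(+1)^2 = +1.
v=31: a=31^2·(≡3), b=31^1·(≡10) mod 31; (3|31)=-1, (10|31)=+1; (−1)^{2·1·15}·(-1)^1·(+1)^2 = -1.
Ram(-41, 210273) = {17, 31}; no ℚ_17-point on the conic.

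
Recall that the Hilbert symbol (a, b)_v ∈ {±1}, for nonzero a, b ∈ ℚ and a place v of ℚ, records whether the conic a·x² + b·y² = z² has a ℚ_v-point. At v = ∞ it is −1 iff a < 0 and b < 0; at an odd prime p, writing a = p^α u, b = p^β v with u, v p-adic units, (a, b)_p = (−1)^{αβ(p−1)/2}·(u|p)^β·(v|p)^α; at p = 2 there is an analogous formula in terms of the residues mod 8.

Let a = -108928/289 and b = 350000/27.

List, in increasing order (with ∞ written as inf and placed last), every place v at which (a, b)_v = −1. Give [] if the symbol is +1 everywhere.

[3, 5, 7, 37]

Mod squares: a ≡ -1702, b ≡ 105. Check v ∈ {∞, 2, 3, 5, 7, 17, 23, 37}.
v=∞: -1702 < 0 and 105 > 0  ⇒  (a,b)_∞ = +1.
v=2: v_2(a)=7, v_2(b)=4; units ≡ 5, 1 (mod 8); ε·ε+αω+βω = 0·0+7·0+4·1 ≡ 0  ⇒  (a,b)_2 = +1.
v=3: a=3^0·(≡2), b=3^-3·(≡2) mod 3; (2|3)=-1, (2|3)=-1; (−1)^{0·-3·1}·(-1)^-3·(-1)^0 = -1.
v=7: a=7^0·(≡3), b=7^1·(≡1) mod 7; (3|7)=-1, (1|7)=+1; (−1)^{0·1·3}·(-1)^1·(+1)^0 = -1.
v=5: a=5^0·(≡3), b=5^5·(≡1) mod 5; (3|5)=-1, (1|5)=+1; (−1)^{0·5·2}·(-1)^5·(+1)^0 = -1.
v=17: a=17^-2·(≡8), b=17^0·(≡14) mod 17; (8|17)=+1, (14|17)=-1; (−1)^{-2·0·8}·(+1)^0·(-1)^-2 = +1.
v=37: a=37^1·(≡3), b=37^0·(≡2) mod 37; (3|37)=+1, (2|37)=-1; (−1)^{1·0·18}·(+1)^0·(-1)^1 = -1.
v=23: a=23^1·(≡9), b=23^0·(≡8) mod 23; (9|23)=+1, (8|23)=+1; (−1)^{1·0·11}·(+1)^0·(+1)^1 = +1.
(-1702, 105 / ℚ) ramifies at {3, 5, 7, 37}: a division algebra.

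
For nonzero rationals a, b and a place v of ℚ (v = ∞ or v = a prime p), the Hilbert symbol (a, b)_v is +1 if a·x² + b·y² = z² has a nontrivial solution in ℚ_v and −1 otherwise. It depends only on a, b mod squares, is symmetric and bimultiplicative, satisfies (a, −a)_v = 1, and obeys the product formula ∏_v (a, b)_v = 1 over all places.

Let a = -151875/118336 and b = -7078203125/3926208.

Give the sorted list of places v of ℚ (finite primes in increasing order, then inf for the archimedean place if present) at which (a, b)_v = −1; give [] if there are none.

(a, b) ≡ (-3, -15) mod (ℚ^×)²; places V = {2, 3, 5, 7, 11, 13, 43, ∞}.
(a,b)_43: α=-2, u≡41; β=2, v≡42 (mod 43); (41|43)=+1, (42|43)=-1; sign (−1)^0·+1^2·-1^-2 = +1.
(a,b)_5: α=4, u≡2; β=7, v≡3 (mod 5); (2|5)=-1, (3|5)=-1; sign (−1)^0·-1^7·-1^4 = -1.
(a,b)_∞: sgn(-3)=−, sgn(-15)=−, so -1.
(a,b)_3: α=5, u≡2; β=-1, v≡1 (mod 3); (2|3)=-1, (1|3)=+1; sign (−1)^1·-1^-1·+1^5 = +1.
(a,b)_2: α=-6, β=-6; u≡5, v≡1 (mod 8); ε(u)ε(v)=0·0, αω(v)=-6·0, βω(u)=-6·1; sum ≡ 0  ⇒  +1.
(a,b)_11: α=0, u≡10; β=-2, v≡2 (mod 11); (10|11)=-1, (2|11)=-1; sign (−1)^0·-1^-2·-1^0 = +1.
(a,b)_7: α=0, u≡4; β=2, v≡5 (mod 7); (4|7)=+1, (5|7)=-1; sign (−1)^0·+1^2·-1^0 = +1.
(a,b)_13: α=0, u≡3; β=-2, v≡7 (mod 13); (3|13)=+1, (7|13)=-1; sign (−1)^0·+1^-2·-1^0 = +1.
|Ram(-3, -15)| = 2, even; anisotropic at {5, ∞}.

[5, inf]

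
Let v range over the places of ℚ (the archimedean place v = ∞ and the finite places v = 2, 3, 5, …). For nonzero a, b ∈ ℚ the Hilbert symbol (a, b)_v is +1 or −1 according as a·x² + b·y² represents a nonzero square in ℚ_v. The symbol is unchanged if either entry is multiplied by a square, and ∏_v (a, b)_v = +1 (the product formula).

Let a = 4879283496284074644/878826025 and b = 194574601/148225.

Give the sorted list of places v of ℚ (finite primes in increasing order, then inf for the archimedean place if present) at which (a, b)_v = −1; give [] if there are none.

Mod squares: a ≡ 29, b ≡ 1. Check v ∈ {∞, 2, 3, 5, 7, 11, 13, 29, 37}.
v=7: a=7^-4·(≡2), b=7^-2·(≡4) mod 7; (2|7)=+1, (4|7)=+1; (−1)^{-4·-2·3}·(+1)^-2·(+1)^-4 = +1.
v=13: a=13^6·(≡4), b=13^2·(≡3) mod 13; (4|13)=+1, (3|13)=+1; (−1)^{6·2·6}·(+1)^2·(+1)^6 = +1.
v=29: a=29^5·(≡13), b=29^2·(≡24) mod 29; (13|29)=+1, (24|29)=+1; (−1)^{5·2·14}·(+1)^2·(+1)^5 = +1.
v=11: a=11^-4·(≡7), b=11^-2·(≡3) mod 11; (7|11)=-1, (3|11)=+1; (−1)^{-4·-2·5}·(-1)^-2·(+1)^-4 = +1.
v=37: a=37^2·(≡8), b=37^2·(≡4) mod 37; (8|37)=-1, (4|37)=+1; (−1)^{2·2·18}·(-1)^2·(+1)^2 = +1.
v=3: a=3^2·(≡2), b=3^0·(≡1) mod 3; (2|3)=-1, (1|3)=+1; (−1)^{2·0·1}·(-1)^0·(+1)^2 = +1.
v=2: v_2(a)=2, v_2(b)=0; units ≡ 5, 1 (mod 8); ε·ε+αω+βω = 0·0+2·0+0·1 ≡ 0  ⇒  (a,b)_2 = +1.
v=∞: 29 > 0 and 1 > 0  ⇒  (a,b)_∞ = +1.
v=5: a=5^-2·(≡4), b=5^-2·(≡4) mod 5; (4|5)=+1, (4|5)=+1; (−1)^{-2·-2·2}·(+1)^-2·(+1)^-2 = +1.
Ram(a, b) = ∅: the form 29·x² + 1·y² − z² is isotropic over every ℚ_v, so by Hasse–Minkowski it is isotropic over ℚ.

[]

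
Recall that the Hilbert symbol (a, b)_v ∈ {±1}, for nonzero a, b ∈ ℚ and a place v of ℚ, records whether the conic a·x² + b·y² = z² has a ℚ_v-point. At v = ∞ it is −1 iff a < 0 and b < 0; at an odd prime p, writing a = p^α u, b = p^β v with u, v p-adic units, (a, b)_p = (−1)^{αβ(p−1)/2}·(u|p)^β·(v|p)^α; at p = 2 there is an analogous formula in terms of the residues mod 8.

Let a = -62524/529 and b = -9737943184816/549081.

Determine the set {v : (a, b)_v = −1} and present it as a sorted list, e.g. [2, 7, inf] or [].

(a, b) ≡ (-319, -2491) mod (ℚ^×)²; places V = {2, 3, 7, 11, 13, 19, 23, 29, 47, 53, ∞}.
(a,b)_47: α=0, u≡38; β=1, v≡40 (mod 47); (38|47)=-1, (40|47)=-1; sign (−1)^0·-1^1·-1^0 = -1.
(a,b)_7: α=2, u≡3; β=4, v≡4 (mod 7); (3|7)=-1, (4|7)=+1; sign (−1)^0·-1^4·+1^2 = +1.
(a,b)_53: α=0, u≡37; β=1, v≡52 (mod 53); (37|53)=+1, (52|53)=+1; sign (−1)^0·+1^1·+1^0 = +1.
(a,b)_∞: sgn(-319)=−, sgn(-2491)=−, so -1.
(a,b)_29: α=1, u≡11; β=2, v≡27 (mod 29); (11|29)=-1, (27|29)=-1; sign (−1)^0·-1^2·-1^1 = -1.
(a,b)_23: α=-2, u≡13; β=0, v≡18 (mod 23); (13|23)=+1, (18|23)=+1; sign (−1)^0·+1^0·+1^-2 = +1.
(a,b)_11: α=1, u≡3; β=2, v≡2 (mod 11); (3|11)=+1, (2|11)=-1; sign (−1)^0·+1^2·-1^1 = -1.
(a,b)_2: α=2, β=4; u≡1, v≡5 (mod 8); ε(u)ε(v)=0·0, αω(v)=2·1, βω(u)=4·0; sum ≡ 0  ⇒  +1.
(a,b)_19: α=0, u≡11; β=-2, v≡7 (mod 19); (11|19)=+1, (7|19)=+1; sign (−1)^0·+1^-2·+1^0 = +1.
(a,b)_3: α=0, u≡2; β=-2, v≡2 (mod 3); (2|3)=-1, (2|3)=-1; sign (−1)^0·-1^-2·-1^0 = +1.
(a,b)_13: α=0, u≡5; β=-2, v≡2 (mod 13); (5|13)=-1, (2|13)=-1; sign (−1)^0·-1^-2·-1^0 = +1.
Ram(-319, -2491) = {11, 29, 47, ∞}; no ℚ_11-point on the conic.

[11, 29, 47, inf]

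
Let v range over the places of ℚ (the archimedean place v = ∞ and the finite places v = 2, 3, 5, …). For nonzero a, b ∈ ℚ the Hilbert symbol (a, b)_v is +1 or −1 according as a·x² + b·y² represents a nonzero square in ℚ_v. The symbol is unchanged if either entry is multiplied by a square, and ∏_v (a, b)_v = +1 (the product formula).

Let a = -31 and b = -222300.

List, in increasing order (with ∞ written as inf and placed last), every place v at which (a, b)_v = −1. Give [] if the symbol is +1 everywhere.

[13, inf]

Mod squares: a ≡ -31, b ≡ -247. Check v ∈ {∞, 2, 3, 5, 13, 19, 31}.
v=∞: -31 < 0 and -247 < 0  ⇒  (a,b)_∞ = -1.
v=19: a=19^0·(≡7), b=19^1·(≡4) mod 19; (7|19)=+1, (4|19)=+1; (−1)^{0·1·9}·(+1)^1·(+1)^0 = +1.
v=31: a=31^1·(≡30), b=31^0·(≡1) mod 31; (30|31)=-1, (1|31)=+1; (−1)^{1·0·15}·(-1)^0·(+1)^1 = +1.
v=5: a=5^0·(≡4), b=5^2·(≡3) mod 5; (4|5)=+1, (3|5)=-1; (−1)^{0·2·2}·(+1)^2·(-1)^0 = +1.
v=3: a=3^0·(≡2), b=3^2·(≡2) mod 3; (2|3)=-1, (2|3)=-1; (−1)^{0·2·1}·(-1)^2·(-1)^0 = +1.
v=13: a=13^0·(≡8), b=13^1·(≡8) mod 13; (8|13)=-1, (8|13)=-1; (−1)^{0·1·6}·(-1)^1·(-1)^0 = -1.
v=2: v_2(a)=0, v_2(b)=2; units ≡ 1, 1 (mod 8); ε·ε+αω+βω = 0·0+0·0+2·0 ≡ 0  ⇒  (a,b)_2 = +1.
Ram(-31, -247) = {13, ∞}; no ℚ_13-point on the conic.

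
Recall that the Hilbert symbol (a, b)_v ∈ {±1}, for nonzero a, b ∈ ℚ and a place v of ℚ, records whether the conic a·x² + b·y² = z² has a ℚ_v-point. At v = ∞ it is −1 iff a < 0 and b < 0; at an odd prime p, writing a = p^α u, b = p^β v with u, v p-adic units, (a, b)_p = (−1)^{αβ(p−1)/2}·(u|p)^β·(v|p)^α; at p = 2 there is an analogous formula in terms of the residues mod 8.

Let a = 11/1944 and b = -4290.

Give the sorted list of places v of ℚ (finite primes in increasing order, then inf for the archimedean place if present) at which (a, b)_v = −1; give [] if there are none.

Mod squares: a ≡ 66, b ≡ -4290. Check v ∈ {∞, 2, 3, 5, 11, 13}.
v=∞: 66 > 0 and -4290 < 0  ⇒  (a,b)_∞ = +1.
v=11: a=11^1·(≡7), b=11^1·(≡6) mod 11; (7|11)=-1, (6|11)=-1; (−1)^{1·1·5}·(-1)^1·(-1)^1 = -1.
v=13: a=13^0·(≡9), b=13^1·(≡8) mod 13; (9|13)=+1, (8|13)=-1; (−1)^{0·1·6}·(+1)^1·(-1)^0 = +1.
v=3: a=3^-5·(≡1), b=3^1·(≡1) mod 3; (1|3)=+1, (1|3)=+1; (−1)^{-5·1·1}·(+1)^1·(+1)^-5 = -1.
v=2: v_2(a)=-3, v_2(b)=1; units ≡ 1, 7 (mod 8); ε·ε+αω+βω = 0·1+-3·0+1·0 ≡ 0  ⇒  (a,b)_2 = +1.
v=5: a=5^0·(≡4), b=5^1·(≡2) mod 5; (4|5)=+1, (2|5)=-1; (−1)^{0·1·2}·(+1)^1·(-1)^0 = +1.
|Ram(66, -4290)| = 2, even; anisotropic at {3, 11}.

[3, 11]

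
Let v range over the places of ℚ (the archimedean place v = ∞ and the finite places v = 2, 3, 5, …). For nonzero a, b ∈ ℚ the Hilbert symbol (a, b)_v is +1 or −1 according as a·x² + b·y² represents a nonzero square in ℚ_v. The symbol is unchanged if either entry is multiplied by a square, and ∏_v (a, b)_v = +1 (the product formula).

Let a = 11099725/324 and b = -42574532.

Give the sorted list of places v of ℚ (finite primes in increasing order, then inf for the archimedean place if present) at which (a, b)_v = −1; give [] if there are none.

(a, b) ≡ (9061, -4433) mod (ℚ^×)²; places V = {2, 3, 5, 7, 11, 13, 17, 31, 41, ∞}.
(a,b)_5: α=2, u≡1; β=0, v≡3 (mod 5); (1|5)=+1, (3|5)=-1; sign (−1)^0·+1^0·-1^2 = +1.
(a,b)_3: α=-4, u≡1; β=0, v≡1 (mod 3); (1|3)=+1, (1|3)=+1; sign (−1)^0·+1^0·+1^-4 = +1.
(a,b)_2: α=-2, β=2; u≡5, v≡7 (mod 8); ε(u)ε(v)=0·1, αω(v)=-2·0, βω(u)=2·1; sum ≡ 0  ⇒  +1.
(a,b)_7: α=2, u≡6; β=4, v≡6 (mod 7); (6|7)=-1, (6|7)=-1; sign (−1)^0·-1^4·-1^2 = +1.
(a,b)_41: α=1, u≡20; β=0, v≡32 (mod 41); (20|41)=+1, (32|41)=+1; sign (−1)^0·+1^0·+1^1 = +1.
(a,b)_13: α=1, u≡2; β=1, v≡9 (mod 13); (2|13)=-1, (9|13)=+1; sign (−1)^0·-1^1·+1^1 = -1.
(a,b)_17: α=1, u≡6; β=0, v≡13 (mod 17); (6|17)=-1, (13|17)=+1; sign (−1)^0·-1^0·+1^1 = +1.
(a,b)_31: α=0, u≡28; β=1, v≡21 (mod 31); (28|31)=+1, (21|31)=-1; sign (−1)^0·+1^1·-1^0 = +1.
(a,b)_∞: sgn(9061)=+, sgn(-4433)=−, so +1.
(a,b)_11: α=0, u≡2; β=1, v≡4 (mod 11); (2|11)=-1, (4|11)=+1; sign (−1)^0·-1^1·+1^0 = -1.
Ram(9061, -4433) = {11, 13}; no ℚ_11-point on the conic.

[11, 13]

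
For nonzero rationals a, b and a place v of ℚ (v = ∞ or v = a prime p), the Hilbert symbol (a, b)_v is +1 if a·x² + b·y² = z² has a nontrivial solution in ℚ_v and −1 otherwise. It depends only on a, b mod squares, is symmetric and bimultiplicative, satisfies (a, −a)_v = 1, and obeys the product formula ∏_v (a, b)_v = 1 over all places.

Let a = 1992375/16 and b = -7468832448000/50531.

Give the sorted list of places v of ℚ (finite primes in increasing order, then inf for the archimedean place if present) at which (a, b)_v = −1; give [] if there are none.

Mod squares: a ≡ 8855, b ≡ -8970. Check v ∈ {∞, 2, 3, 5, 7, 11, 13, 23}.
v=5: a=5^3·(≡4), b=5^3·(≡1) mod 5; (4|5)=+1, (1|5)=+1; (−1)^{3·3·2}·(+1)^3·(+1)^3 = +1.
v=7: a=7^1·(≡6), b=7^2·(≡1) mod 7; (6|7)=-1, (1|7)=+1; (−1)^{1·2·3}·(-1)^2·(+1)^1 = +1.
v=13: a=13^0·(≡7), b=13^-3·(≡9) mod 13; (7|13)=-1, (9|13)=+1; (−1)^{0·-3·6}·(-1)^-3·(+1)^0 = -1.
v=∞: 8855 > 0 and -8970 < 0  ⇒  (a,b)_∞ = +1.
v=23: a=23^1·(≡22), b=23^-1·(≡13) mod 23; (22|23)=-1, (13|23)=+1; (−1)^{1·-1·11}·(-1)^-1·(+1)^1 = +1.
v=3: a=3^2·(≡2), b=3^9·(≡1) mod 3; (2|3)=-1, (1|3)=+1; (−1)^{2·9·1}·(-1)^9·(+1)^2 = -1.
v=11: a=11^1·(≡2), b=11^2·(≡6) mod 11; (2|11)=-1, (6|11)=-1; (−1)^{1·2·5}·(-1)^2·(-1)^1 = -1.
v=2: v_2(a)=-4, v_2(b)=9; units ≡ 7, 3 (mod 8); ε·ε+αω+βω = 1·1+-4·1+9·0 ≡ 1  ⇒  (a,b)_2 = -1.
(8855, -8970 / ℚ) ramifies at {2, 3, 11, 13}: a division algebra.

[2, 3, 11, 13]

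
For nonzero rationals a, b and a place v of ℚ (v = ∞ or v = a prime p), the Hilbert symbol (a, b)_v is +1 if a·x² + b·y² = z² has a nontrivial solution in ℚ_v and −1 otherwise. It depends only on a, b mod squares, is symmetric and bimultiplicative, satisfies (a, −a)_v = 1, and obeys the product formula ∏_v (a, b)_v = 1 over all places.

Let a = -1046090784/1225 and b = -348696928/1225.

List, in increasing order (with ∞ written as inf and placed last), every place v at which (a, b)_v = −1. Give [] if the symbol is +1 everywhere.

(a, b) ≡ (-68034, -22678) mod (ℚ^×)²; places V = {2, 3, 5, 7, 17, 23, 29, 31, ∞}.
(a,b)_∞: sgn(-68034)=−, sgn(-22678)=−, so -1.
(a,b)_17: α=1, u≡12; β=1, v≡4 (mod 17); (12|17)=-1, (4|17)=+1; sign (−1)^0·-1^1·+1^1 = -1.
(a,b)_3: α=1, u≡2; β=0, v≡2 (mod 3); (2|3)=-1, (2|3)=-1; sign (−1)^0·-1^0·-1^1 = -1.
(a,b)_7: α=-2, u≡6; β=-2, v≡2 (mod 7); (6|7)=-1, (2|7)=+1; sign (−1)^0·-1^-2·+1^-2 = +1.
(a,b)_23: α=1, u≡18; β=1, v≡6 (mod 23); (18|23)=+1, (6|23)=+1; sign (−1)^1·+1^1·+1^1 = -1.
(a,b)_29: α=1, u≡15; β=1, v≡5 (mod 29); (15|29)=-1, (5|29)=+1; sign (−1)^0·-1^1·+1^1 = -1.
(a,b)_5: α=-2, u≡4; β=-2, v≡3 (mod 5); (4|5)=+1, (3|5)=-1; sign (−1)^0·+1^-2·-1^-2 = +1.
(a,b)_31: α=2, u≡11; β=2, v≡14 (mod 31); (11|31)=-1, (14|31)=+1; sign (−1)^0·-1^2·+1^2 = +1.
(a,b)_2: α=5, β=5; u≡7, v≡5 (mod 8); ε(u)ε(v)=1·0, αω(v)=5·1, βω(u)=5·0; sum ≡ 1  ⇒  -1.
|Ram(-68034, -22678)| = 6, even; anisotropic at {2, 3, 17, 23, 29, ∞}.

[2, 3, 17, 23, 29, inf]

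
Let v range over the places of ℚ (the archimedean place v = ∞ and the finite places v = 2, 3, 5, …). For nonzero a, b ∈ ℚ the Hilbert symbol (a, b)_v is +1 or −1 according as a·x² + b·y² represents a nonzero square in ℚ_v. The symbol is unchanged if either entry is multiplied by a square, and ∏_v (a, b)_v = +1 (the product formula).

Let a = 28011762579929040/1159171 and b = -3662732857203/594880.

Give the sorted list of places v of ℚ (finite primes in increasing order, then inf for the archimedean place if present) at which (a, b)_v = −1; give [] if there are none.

[2, 11, 29, 31]

(a, b) ≡ (697015, -745085) mod (ℚ^×)²; places V = {2, 3, 5, 7, 11, 13, 19, 23, 29, 31, ∞}.
(a,b)_19: α=-3, u≡2; β=1, v≡7 (mod 19); (2|19)=-1, (7|19)=+1; sign (−1)^1·-1^1·+1^-3 = +1.
(a,b)_31: α=2, u≡12; β=1, v≡29 (mod 31); (12|31)=-1, (29|31)=-1; sign (−1)^0·-1^1·-1^2 = -1.
(a,b)_13: α=-2, u≡2; β=-2, v≡10 (mod 13); (2|13)=-1, (10|13)=+1; sign (−1)^0·-1^-2·+1^-2 = +1.
(a,b)_2: α=4, β=-6; u≡7, v≡3 (mod 8); ε(u)ε(v)=1·1, αω(v)=4·1, βω(u)=-6·0; sum ≡ 1  ⇒  -1.
(a,b)_23: α=1, u≡15; β=1, v≡16 (mod 23); (15|23)=-1, (16|23)=+1; sign (−1)^1·-1^1·+1^1 = +1.
(a,b)_5: α=1, u≡3; β=-1, v≡2 (mod 5); (3|5)=-1, (2|5)=-1; sign (−1)^0·-1^-1·-1^1 = +1.
(a,b)_29: α=3, u≡16; β=2, v≡26 (mod 29); (16|29)=+1, (26|29)=-1; sign (−1)^0·+1^2·-1^3 = -1.
(a,b)_∞: sgn(697015)=+, sgn(-745085)=−, so +1.
(a,b)_7: α=0, u≡4; β=2, v≡4 (mod 7); (4|7)=+1, (4|7)=+1; sign (−1)^0·+1^2·+1^0 = +1.
(a,b)_3: α=10, u≡1; β=8, v≡1 (mod 3); (1|3)=+1, (1|3)=+1; sign (−1)^0·+1^8·+1^10 = +1.
(a,b)_11: α=1, u≡1; β=-1, v≡5 (mod 11); (1|11)=+1, (5|11)=+1; sign (−1)^1·+1^-1·+1^1 = -1.
Ram(697015, -745085) = {2, 11, 29, 31}; no ℚ_2-point on the conic.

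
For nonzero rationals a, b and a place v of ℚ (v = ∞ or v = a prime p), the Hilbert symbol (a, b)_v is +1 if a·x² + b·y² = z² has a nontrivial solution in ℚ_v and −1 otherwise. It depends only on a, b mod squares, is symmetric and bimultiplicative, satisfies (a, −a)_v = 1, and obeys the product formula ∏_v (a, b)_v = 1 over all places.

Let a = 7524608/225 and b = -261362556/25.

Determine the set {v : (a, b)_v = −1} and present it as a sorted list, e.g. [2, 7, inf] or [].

(a, b) ≡ (29393, -119) mod (ℚ^×)²; places V = {2, 3, 5, 7, 13, 17, 19, ∞}.
(a,b)_13: α=1, u≡1; β=2, v≡5 (mod 13); (1|13)=+1, (5|13)=-1; sign (−1)^0·+1^2·-1^1 = -1.
(a,b)_∞: sgn(29393)=+, sgn(-119)=−, so +1.
(a,b)_5: α=-2, u≡2; β=-2, v≡4 (mod 5); (2|5)=-1, (4|5)=+1; sign (−1)^0·-1^-2·+1^-2 = +1.
(a,b)_19: α=1, u≡14; β=2, v≡3 (mod 19); (14|19)=-1, (3|19)=-1; sign (−1)^0·-1^2·-1^1 = -1.
(a,b)_3: α=-2, u≡2; β=2, v≡1 (mod 3); (2|3)=-1, (1|3)=+1; sign (−1)^0·-1^2·+1^-2 = +1.
(a,b)_2: α=8, β=2; u≡1, v≡1 (mod 8); ε(u)ε(v)=0·0, αω(v)=8·0, βω(u)=2·0; sum ≡ 0  ⇒  +1.
(a,b)_7: α=1, u≡3; β=1, v≡4 (mod 7); (3|7)=-1, (4|7)=+1; sign (−1)^1·-1^1·+1^1 = +1.
(a,b)_17: α=1, u≡3; β=1, v≡7 (mod 17); (3|17)=-1, (7|17)=-1; sign (−1)^0·-1^1·-1^1 = +1.
(29393, -119 / ℚ) ramifies at {13, 19}: a division algebra.

[13, 19]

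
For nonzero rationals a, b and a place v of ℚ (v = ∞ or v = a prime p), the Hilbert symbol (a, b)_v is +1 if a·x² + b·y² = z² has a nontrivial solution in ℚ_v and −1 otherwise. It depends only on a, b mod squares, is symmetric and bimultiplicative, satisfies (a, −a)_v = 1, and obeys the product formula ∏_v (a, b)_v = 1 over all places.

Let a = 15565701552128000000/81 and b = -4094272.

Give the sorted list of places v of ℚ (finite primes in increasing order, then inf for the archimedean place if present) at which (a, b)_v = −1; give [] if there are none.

[7, 13]

Mod squares: a ≡ 182, b ≡ -63973. Check v ∈ {∞, 2, 3, 5, 7, 13, 19, 37}.
v=3: a=3^-4·(≡2), b=3^0·(≡2) mod 3; (2|3)=-1, (2|3)=-1; (−1)^{-4·0·1}·(-1)^0·(-1)^-4 = +1.
v=5: a=5^6·(≡2), b=5^0·(≡3) mod 5; (2|5)=-1, (3|5)=-1; (−1)^{6·0·2}·(-1)^0·(-1)^6 = +1.
v=∞: 182 > 0 and -63973 < 0  ⇒  (a,b)_∞ = +1.
v=7: a=7^1·(≡5), b=7^1·(≡3) mod 7; (5|7)=-1, (3|7)=-1; (−1)^{1·1·3}·(-1)^1·(-1)^1 = -1.
v=13: a=13^3·(≡12), b=13^1·(≡7) mod 13; (12|13)=+1, (7|13)=-1; (−1)^{3·1·6}·(+1)^1·(-1)^3 = -1.
v=19: a=19^2·(≡17), b=19^1·(≡10) mod 19; (17|19)=+1, (10|19)=-1; (−1)^{2·1·9}·(+1)^1·(-1)^2 = +1.
v=37: a=37^2·(≡27), b=37^1·(≡11) mod 37; (27|37)=+1, (11|37)=+1; (−1)^{2·1·18}·(+1)^1·(+1)^2 = +1.
v=2: v_2(a)=17, v_2(b)=6; units ≡ 3, 3 (mod 8); ε·ε+αω+βω = 1·1+17·1+6·1 ≡ 0  ⇒  (a,b)_2 = +1.
Ram(182, -63973) = {7, 13}; no ℚ_7-point on the conic.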